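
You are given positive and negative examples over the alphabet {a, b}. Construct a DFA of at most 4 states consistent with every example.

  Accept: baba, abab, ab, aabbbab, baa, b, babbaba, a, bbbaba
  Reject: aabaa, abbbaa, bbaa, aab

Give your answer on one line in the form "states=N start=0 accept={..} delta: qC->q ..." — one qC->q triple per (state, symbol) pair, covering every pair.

Grow the machine one transition at a time. Run the examples from 0; the earliest place one falls off (shortest prefix, ties alphabetical) gets sent to the lowest-numbered state that keeps every Accept/Reject pair distinguishable — a pair clashes when both reach the same state with identical unread suffix — and to a fresh state only if none does.
a: 0a undefined. 0a->0: no, ab/aab meet in 0 with "b" left. Open state 1: 0a->1.
b: 0b undefined. 0b->0: no, baa/bbaa meet in 1 with "a" left. 0b->1: ok.
aa: 1a undefined. 1a->0: no, baa/aabaa meet in 1. 1a->1: no, ab/aab meet in 1 with "b" left. Open state 2: 1a->2.
ab: 1b undefined. 1b->0: ok.
aab: 2b undefined. 2b->0: no, abab/aab meet in 0. 2b->1: no, baba/abbbaa meet in 2. 2b->2: ok.
baa: 2a undefined. 2a->0: no, aabbbab/aabaa meet in 1. 2a->1: ok.
All examples now run through 3 states with every (state, symbol) defined. Accept strings end in {0,1}, Reject strings end in {2}; accept={0,1}.

states=3 start=0 accept={0,1} delta: 0a->1 0b->1 1a->2 1b->0 2a->1 2b->2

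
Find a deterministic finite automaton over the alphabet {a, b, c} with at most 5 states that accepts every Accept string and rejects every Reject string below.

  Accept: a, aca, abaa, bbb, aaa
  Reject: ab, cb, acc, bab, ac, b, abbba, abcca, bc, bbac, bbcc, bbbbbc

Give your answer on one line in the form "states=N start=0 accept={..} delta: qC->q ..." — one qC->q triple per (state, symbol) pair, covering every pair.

State merging on the prefix tree: take the shortest (then alphabetical) example prefix whose next move is undefined and point that move at state 0, else 1, else 2, ...; a target is out if some Accept/Reject pair would then sit in one state with the same input left (inseparable). If every existing state is out, open a new one.
a: 0a undefined. 0a->0: ok.
b: 0b undefined. 0b->0: no, a/ab meet in 0. Open state 1: 0b->1.
c: 0c undefined. 0c->0: no, a/acc meet in 0. 0c->1: ok.
ba: 1a undefined. 1a->0: ok.
bb: 1b undefined. 1b->0: no, a/cb meet in 0. 1b->1: no, a/abbba meet in 0. Open state 2: 1b->2.
bc: 1c undefined. 1c->0: no, a/acc meet in 0. 1c->1: no, a/abcca meet in 0. 1c->2: ok.
bba: 2a undefined. 2a->0: ok.
bbb: 2b undefined. 2b->0: no, a/abbba meet in 0. 2b->1: no, a/abbba meet in 0. 2b->2: no, a/abbba meet in 0. Open state 3: 2b->3.
bbc: 2c undefined. 2c->0: no, a/abcca meet in 0. 2c->1: no, a/abcca meet in 0. 2c->2: no, a/abcca meet in 0. 2c->3: ok.
bbbb: 3b undefined. 3b->0: ok.
bbcc: 3c undefined. 3c->0: no, a/bbcc meet in 0. 3c->1: ok.
abbba: 3a undefined. 3a->0: no, a/abbba meet in 0. 3a->1: ok.
All examples now run through 4 states with every (state, symbol) defined. Accept strings end in {0,3}, Reject strings end in {1,2}; accept={0,3}.

states=4 start=0 accept={0,3} delta: 0a->0 0b->1 0c->1 1a->0 1b->2 1c->2 2a->0 2b->3 2c->3 3a->1 3b->0 3c->1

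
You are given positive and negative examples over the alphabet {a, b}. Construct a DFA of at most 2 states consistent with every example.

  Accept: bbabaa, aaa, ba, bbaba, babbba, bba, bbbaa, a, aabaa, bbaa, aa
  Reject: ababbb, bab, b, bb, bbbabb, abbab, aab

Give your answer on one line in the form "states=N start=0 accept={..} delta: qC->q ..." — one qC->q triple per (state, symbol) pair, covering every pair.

states=2 start=0 accept={0} delta: 0a->0 0b->1 1a->0 1b->1

Grow the machine one transition at a time. Run the examples from 0; the earliest place one falls off (shortest prefix, ties alphabetical) gets sent to the lowest-numbered state that keeps every Accept/Reject pair distinguishable — a pair clashes when both reach the same state with identical unread suffix — and to a fresh state only if none does.
a: 0a undefined. 0a->0: ok.
b: 0b undefined. 0b->0: no, bbabaa/ababbb meet in 0. Open state 1: 0b->1.
ba: 1a undefined. 1a->0: ok.
bb: 1b undefined. 1b->0: no, bbabaa/bb meet in 0. 1b->1: ok.
All examples now run through 2 states with every (state, symbol) defined. Accept strings end in {0}, Reject strings end in {1}; accept={0}.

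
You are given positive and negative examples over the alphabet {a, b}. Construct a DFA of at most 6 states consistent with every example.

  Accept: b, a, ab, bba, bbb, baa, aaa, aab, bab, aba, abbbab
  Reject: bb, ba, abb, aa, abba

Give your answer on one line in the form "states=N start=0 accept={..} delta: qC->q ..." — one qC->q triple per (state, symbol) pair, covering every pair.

Fold the examples into a partial DFA from state 0: repeatedly fix the first undefined (state, symbol) met by the shortest-then-alphabetical prefix, trying targets in increasing order and rejecting any under which an Accept and a Reject string meet in one state with the same remainder; add a state when all current targets are rejected. Accepting states are where Accept strings end.
a: 0a undefined. 0a->0: no, a/aa meet in 0. Open state 1: 0a->1.
b: 0b undefined. 0b->0: no, b/bb meet in 0. 0b->1: no, ab/bb meet in 1 with "b" left. Open state 2: 0b->2.
aa: 1a undefined. 1a->0: ok.
ab: 1b undefined. 1b->0: no, b/abb meet in 2. 1b->1: no, a/abb meet in 1. 1b->2: no, bba/abba meet in 2 with "ba" left. Open state 3: 1b->3.
ba: 2a undefined. 2a->0: ok.
bb: 2b undefined. 2b->0: ok.
aba: 3a undefined. 3a->0: no, aba/bb meet in 0. 3a->1: ok.
abb: 3b undefined. 3b->0: no, a/abba meet in 1. 3b->1: no, a/abb meet in 1. 3b->2: no, b/abb meet in 2. 3b->3: no, a/abba meet in 1. Open state 4: 3b->4.
abba: 4a undefined. 4a->0: ok.
abbb: 4b undefined. 4b->0: ok.
All examples now run through 5 states with every (state, symbol) defined. Accept strings end in {1,2,3}, Reject strings end in {0,4}; accept={1,2,3}.

states=5 start=0 accept={1,2,3} delta: 0a->1 0b->2 1a->0 1b->3 2a->0 2b->0 3a->1 3b->4 4a->0 4b->0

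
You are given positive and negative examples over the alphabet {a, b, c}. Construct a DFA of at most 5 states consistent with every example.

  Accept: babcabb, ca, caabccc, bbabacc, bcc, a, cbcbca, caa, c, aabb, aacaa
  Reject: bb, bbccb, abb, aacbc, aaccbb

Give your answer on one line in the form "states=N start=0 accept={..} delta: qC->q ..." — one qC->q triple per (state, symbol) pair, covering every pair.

Grow the machine one transition at a time. Run the examples from 0; the earliest place one falls off (shortest prefix, ties alphabetical) gets sent to the lowest-numbered state that keeps every Accept/Reject pair distinguishable — a pair clashes when both reach the same state with identical unread suffix — and to a fresh state only if none does.
a: 0a undefined. 0a->0: no, aabb/bb meet in 0 with "bb" left. Open state 1: 0a->1.
b: 0b undefined. 0b->0: ok.
c: 0c undefined. 0c->0: no, bcc/bb meet in 0. 0c->1: ok.
aa: 1a undefined. 1a->0: no, ca/bb meet in 0. 1a->1: no, aabb/abb meet in 1 with "bb" left. Open state 2: 1a->2.
ab: 1b undefined. 1b->0: ok.
aab: 2b undefined. 2b->0: no, babcabb/bb meet in 0. 2b->1: no, babcabb/bb meet in 0. 2b->2: ok.
aac: 2c undefined. 2c->0: no, a/aacbc meet in 1. 2c->1: no, a/aacbc meet in 1. 2c->2: no, babcabb/aacbc meet in 2. Open state 3: 2c->3.
bcc: 1c undefined. 1c->0: no, bcc/bb meet in 0. 1c->1: ok.
caa: 2a undefined. 2a->0: no, caa/bb meet in 0. 2a->1: ok.
aaca: 3a undefined. 3a->0: ok.
aacb: 3b undefined. 3b->0: no, caabccc/aacbc meet in 1. 3b->1: no, caabccc/aacbc meet in 1. 3b->2: ok.
aacc: 3c undefined. 3c->0: ok.
All examples now run through 4 states with every (state, symbol) defined. Accept strings end in {1,2}, Reject strings end in {0,3}; accept={1,2}.

states=4 start=0 accept={1,2} delta: 0a->1 0b->0 0c->1 1a->2 1b->0 1c->1 2a->1 2b->2 2c->3 3a->0 3b->2 3c->0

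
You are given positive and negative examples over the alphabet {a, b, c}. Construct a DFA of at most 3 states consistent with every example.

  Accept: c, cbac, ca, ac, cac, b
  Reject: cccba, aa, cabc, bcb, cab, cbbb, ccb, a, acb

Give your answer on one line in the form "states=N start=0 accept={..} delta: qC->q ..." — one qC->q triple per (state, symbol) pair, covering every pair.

states=3 start=0 accept={1} delta: 0a->0 0b->1 0c->1 1a->1 1b->2 1c->1 2a->0 2b->1 2c->0

Fold the examples into a partial DFA from state 0: repeatedly fix the first undefined (state, symbol) met by the shortest-then-alphabetical prefix, trying targets in increasing order and rejecting any under which an Accept and a Reject string meet in one state with the same remainder; add a state when all current targets are rejected. Accepting states are where Accept strings end.
a: 0a undefined. 0a->0: ok.
b: 0b undefined. 0b->0: no, b/aa meet in 0. Open state 1: 0b->1.
c: 0c undefined. 0c->0: no, c/aa meet in 0. 0c->1: ok.
bc: 1c undefined. 1c->0: no, c/bcb meet in 1. 1c->1: ok.
ca: 1a undefined. 1a->0: no, c/cabc meet in 1. 1a->1: ok.
cb: 1b undefined. 1b->0: no, c/cabc meet in 1. 1b->1: no, c/cccba meet in 1. Open state 2: 1b->2.
cba: 2a undefined. 2a->0: ok.
cbb: 2b undefined. 2b->0: no, c/cbbb meet in 1. 2b->1: ok.
cabc: 2c undefined. 2c->0: ok.
All examples now run through 3 states with every (state, symbol) defined. Accept strings end in {1}, Reject strings end in {0,2}; accept={1}.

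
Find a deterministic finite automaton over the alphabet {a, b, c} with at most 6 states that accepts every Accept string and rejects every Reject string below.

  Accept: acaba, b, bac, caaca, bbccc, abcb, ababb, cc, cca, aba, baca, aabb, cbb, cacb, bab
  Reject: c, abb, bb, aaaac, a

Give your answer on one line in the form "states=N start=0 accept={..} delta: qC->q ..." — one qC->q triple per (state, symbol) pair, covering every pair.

Fold the examples into a partial DFA from state 0: repeatedly fix the first undefined (state, symbol) met by the shortest-then-alphabetical prefix, trying targets in increasing order and rejecting any under which an Accept and a Reject string meet in one state with the same remainder; add a state when all current targets are rejected. Accepting states are where Accept strings end.
a: 0a undefined. 0a->0: no, aabb/abb meet in 0 with "bb" left. Open state 1: 0a->1.
b: 0b undefined. 0b->0: no, b/bb meet in 0. 0b->1: no, b/a meet in 1. Open state 2: 0b->2.
c: 0c undefined. 0c->0: no, cc/c meet in 0. 0c->1: no, cbb/abb meet in 1 with "bb" left. 0c->2: no, b/c meet in 2. Open state 3: 0c->3.
aa: 1a undefined. 1a->0: no, aabb/bb meet in 2 with "b" left. 1a->1: no, aabb/abb meet in 1 with "bb" left. 1a->2: ok.
ab: 1b undefined. 1b->0: no, b/abb meet in 2. 1b->1: ok.
ac: 1c undefined. 1c->0: ok.
ba: 2a undefined. 2a->0: no, bac/c meet in 3. 2a->1: no, baca/abb meet in 1. 2a->2: no, bac/aaaac meet in 2 with "c" left. 2a->3: ok.
bb: 2b undefined. 2b->0: ok.
ca: 3a undefined. 3a->0: no, caaca/abb meet in 1. 3a->1: ok.
cb: 3b undefined. 3b->0: no, bab/bb meet in 0. 3b->1: no, cbb/abb meet in 1. 3b->2: no, cbb/bb meet in 0. 3b->3: no, cbb/c meet in 3. Open state 4: 3b->4.
cc: 3c undefined. 3c->0: no, bac/bb meet in 0. 3c->1: no, bac/abb meet in 1. 3c->2: no, cca/c meet in 3. 3c->3: no, bac/c meet in 3. 3c->4: ok.
cbb: 4b undefined. 4b->0: no, cbb/bb meet in 0. 4b->1: no, cbb/abb meet in 1. 4b->2: ok.
cca: 4a undefined. 4a->0: no, cca/bb meet in 0. 4a->1: no, cca/abb meet in 1. 4a->2: ok.
caac: 2c undefined. 2c->0: no, caaca/abb meet in 1. 2c->1: ok.
bbccc: 4c undefined. 4c->0: no, bbccc/bb meet in 0. 4c->1: no, bbccc/abb meet in 1. 4c->2: ok.
All examples now run through 5 states with every (state, symbol) defined. Accept strings end in {2,4}, Reject strings end in {0,1,3}; accept={2,4}.

states=5 start=0 accept={2,4} delta: 0a->1 0b->2 0c->3 1a->2 1b->1 1c->0 2a->3 2b->0 2c->1 3a->1 3b->4 3c->4 4a->2 4b->2 4c->2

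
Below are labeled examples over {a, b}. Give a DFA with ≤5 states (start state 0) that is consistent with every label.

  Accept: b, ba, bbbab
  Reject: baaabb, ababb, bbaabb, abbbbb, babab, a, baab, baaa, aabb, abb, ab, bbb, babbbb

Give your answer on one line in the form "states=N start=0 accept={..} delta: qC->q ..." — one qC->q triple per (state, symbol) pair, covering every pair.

states=4 start=0 accept={2,3} delta: 0a->1 0b->2 1a->0 1b->1 2a->3 2b->1 3a->1 3b->0

Fold the examples into a partial DFA from state 0: repeatedly fix the first undefined (state, symbol) met by the shortest-then-alphabetical prefix, trying targets in increasing order and rejecting any under which an Accept and a Reject string meet in one state with the same remainder; add a state when all current targets are rejected. Accepting states are where Accept strings end.
a: 0a undefined. 0a->0: no, b/ab meet in 0 with "b" left. Open state 1: 0a->1.
b: 0b undefined. 0b->0: no, b/bbb meet in 0. 0b->1: no, b/a meet in 1. Open state 2: 0b->2.
aa: 1a undefined. 1a->0: ok.
ab: 1b undefined. 1b->0: no, b/ababb meet in 2. 1b->1: ok.
ba: 2a undefined. 2a->0: no, b/babab meet in 2. 2a->1: no, b/babab meet in 2. 2a->2: no, b/baaa meet in 2. Open state 3: 2a->3.
bb: 2b undefined. 2b->0: no, b/bbb meet in 2. 2b->1: ok.
baa: 3a undefined. 3a->0: no, b/baab meet in 2. 3a->1: ok.
bab: 3b undefined. 3b->0: ok.
All examples now run through 4 states with every (state, symbol) defined. Accept strings end in {2,3}, Reject strings end in {0,1}; accept={2,3}.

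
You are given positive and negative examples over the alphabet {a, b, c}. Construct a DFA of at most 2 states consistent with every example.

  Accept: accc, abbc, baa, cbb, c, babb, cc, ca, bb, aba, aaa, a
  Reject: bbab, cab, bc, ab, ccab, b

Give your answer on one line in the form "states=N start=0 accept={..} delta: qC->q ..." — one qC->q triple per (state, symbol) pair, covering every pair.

states=2 start=0 accept={0} delta: 0a->0 0b->1 0c->0 1a->0 1b->0 1c->1

Fold the examples into a partial DFA from state 0: repeatedly fix the first undefined (state, symbol) met by the shortest-then-alphabetical prefix, trying targets in increasing order and rejecting any under which an Accept and a Reject string meet in one state with the same remainder; add a state when all current targets are rejected. Accepting states are where Accept strings end.
a: 0a undefined. 0a->0: ok.
b: 0b undefined. 0b->0: no, abbc/bc meet in 0 with "c" left. Open state 1: 0b->1.
c: 0c undefined. 0c->0: ok.
ba: 1a undefined. 1a->0: ok.
bb: 1b undefined. 1b->0: ok.
bc: 1c undefined. 1c->0: no, accc/bc meet in 0. 1c->1: ok.
All examples now run through 2 states with every (state, symbol) defined. Accept strings end in {0}, Reject strings end in {1}; accept={0}.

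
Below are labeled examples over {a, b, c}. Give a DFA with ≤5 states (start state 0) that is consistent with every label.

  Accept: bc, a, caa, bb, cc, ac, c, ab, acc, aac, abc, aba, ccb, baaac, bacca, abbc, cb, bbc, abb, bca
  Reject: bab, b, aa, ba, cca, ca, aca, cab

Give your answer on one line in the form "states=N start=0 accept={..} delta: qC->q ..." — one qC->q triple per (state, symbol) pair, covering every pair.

states=5 start=0 accept={1,3} delta: 0a->1 0b->2 0c->1 1a->0 1b->3 1c->1 2a->4 2b->1 2c->3 3a->1 3b->1 3c->1 4a->0 4b->0 4c->2

Grow the machine one transition at a time. Run the examples from 0; the earliest place one falls off (shortest prefix, ties alphabetical) gets sent to the lowest-numbered state that keeps every Accept/Reject pair distinguishable — a pair clashes when both reach the same state with identical unread suffix — and to a fresh state only if none does.
a: 0a undefined. 0a->0: no, a/aa meet in 0. Open state 1: 0a->1.
b: 0b undefined. 0b->0: no, a/ba meet in 1. 0b->1: no, a/b meet in 1. Open state 2: 0b->2.
c: 0c undefined. 0c->0: no, a/cca meet in 1. 0c->1: ok.
aa: 1a undefined. 1a->0: ok.
ab: 1b undefined. 1b->0: no, ab/aa meet in 0. 1b->1: no, aba/aa meet in 0. 1b->2: no, ab/b meet in 2. Open state 3: 1b->3.
ac: 1c undefined. 1c->0: no, a/cca meet in 1. 1c->1: ok.
ba: 2a undefined. 2a->0: no, bacca/aa meet in 0. 2a->1: no, a/ba meet in 1. 2a->2: no, bb/bab meet in 2 with "b" left. 2a->3: no, ab/ba meet in 3. Open state 4: 2a->4.
bb: 2b undefined. 2b->0: no, bb/aa meet in 0. 2b->1: ok.
bc: 2c undefined. 2c->0: no, bc/aa meet in 0. 2c->1: no, bca/aa meet in 0. 2c->2: no, bc/b meet in 2. 2c->3: ok.
aba: 3a undefined. 3a->0: no, aba/aa meet in 0. 3a->1: ok.
abb: 3b undefined. 3b->0: no, abb/aa meet in 0. 3b->1: ok.
abc: 3c undefined. 3c->0: no, abc/aa meet in 0. 3c->1: ok.
baa: 4a undefined. 4a->0: ok.
bab: 4b undefined. 4b->0: ok.
bac: 4c undefined. 4c->0: no, bacca/bab meet in 0. 4c->1: no, bacca/bab meet in 0. 4c->2: ok.
All examples now run through 5 states with every (state, symbol) defined. Accept strings end in {1,3}, Reject strings end in {0,2,4}; accept={1,3}.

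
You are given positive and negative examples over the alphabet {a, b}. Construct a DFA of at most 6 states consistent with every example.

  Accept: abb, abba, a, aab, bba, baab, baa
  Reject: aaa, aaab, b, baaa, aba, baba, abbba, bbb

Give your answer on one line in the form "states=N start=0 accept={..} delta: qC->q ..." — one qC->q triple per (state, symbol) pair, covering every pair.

State merging on the prefix tree: take the shortest (then alphabetical) example prefix whose next move is undefined and point that move at state 0, else 1, else 2, ...; a target is out if some Accept/Reject pair would then sit in one state with the same input left (inseparable). If every existing state is out, open a new one.
a: 0a undefined. 0a->0: no, a/aaa meet in 0. Open state 1: 0a->1.
b: 0b undefined. 0b->0: ok.
aa: 1a undefined. 1a->0: no, a/aaa meet in 1. 1a->1: no, a/aaa meet in 1. Open state 2: 1a->2.
ab: 1b undefined. 1b->0: no, abb/b meet in 0. 1b->1: no, abba/aba meet in 2. 1b->2: ok.
aaa: 2a undefined. 2a->0: ok.
aab: 2b undefined. 2b->0: no, abb/aaa meet in 0. 2b->1: ok.
All examples now run through 3 states with every (state, symbol) defined. Accept strings end in {1,2}, Reject strings end in {0}; accept={1,2}.

states=3 start=0 accept={1,2} delta: 0a->1 0b->0 1a->2 1b->2 2a->0 2b->1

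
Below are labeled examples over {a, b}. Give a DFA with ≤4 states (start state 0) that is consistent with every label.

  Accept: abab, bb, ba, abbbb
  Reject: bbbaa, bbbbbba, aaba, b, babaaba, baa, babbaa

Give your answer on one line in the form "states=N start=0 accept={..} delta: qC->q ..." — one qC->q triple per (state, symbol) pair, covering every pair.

Fold the examples into a partial DFA from state 0: repeatedly fix the first undefined (state, symbol) met by the shortest-then-alphabetical prefix, trying targets in increasing order and rejecting any under which an Accept and a Reject string meet in one state with the same remainder; add a state when all current targets are rejected. Accepting states are where Accept strings end.
a: 0a undefined. 0a->0: no, ba/aaba meet in 0 with "ba" left. Open state 1: 0a->1.
b: 0b undefined. 0b->0: no, bb/b meet in 0. 0b->1: ok.
aa: 1a undefined. 1a->0: no, ba/aaba meet in 0. 1a->1: no, ba/b meet in 1. Open state 2: 1a->2.
ab: 1b undefined. 1b->0: no, abbbb/bbbbbba meet in 1. 1b->1: no, bb/b meet in 1. 1b->2: ok.
aab: 2b undefined. 2b->0: no, bb/bbbaa meet in 2. 2b->1: no, bb/aaba meet in 2. 2b->2: ok.
aba: 2a undefined. 2a->0: no, abab/bbbaa meet in 1. 2a->1: no, abab/bbbaa meet in 2. 2a->2: no, abab/bbbaa meet in 2. Open state 3: 2a->3.
abab: 3b undefined. 3b->0: ok.
babaa: 3a undefined. 3a->0: no, abab/bbbaa meet in 0. 3a->1: ok.
All examples now run through 4 states with every (state, symbol) defined. Accept strings end in {0,2}, Reject strings end in {1,3}; accept={0,2}.

states=4 start=0 accept={0,2} delta: 0a->1 0b->1 1a->2 1b->2 2a->3 2b->2 3a->1 3b->0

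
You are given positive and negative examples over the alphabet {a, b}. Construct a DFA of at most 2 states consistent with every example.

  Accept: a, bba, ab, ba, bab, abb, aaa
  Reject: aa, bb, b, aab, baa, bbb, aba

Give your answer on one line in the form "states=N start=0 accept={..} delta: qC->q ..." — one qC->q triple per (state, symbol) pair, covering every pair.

states=2 start=0 accept={1} delta: 0a->1 0b->0 1a->0 1b->1

Grow the machine one transition at a time. Run the examples from 0; the earliest place one falls off (shortest prefix, ties alphabetical) gets sent to the lowest-numbered state that keeps every Accept/Reject pair distinguishable — a pair clashes when both reach the same state with identical unread suffix — and to a fresh state only if none does.
a: 0a undefined. 0a->0: no, a/aa meet in 0. Open state 1: 0a->1.
b: 0b undefined. 0b->0: ok.
aa: 1a undefined. 1a->0: ok.
ab: 1b undefined. 1b->0: no, a/aba meet in 1. 1b->1: ok.
All examples now run through 2 states with every (state, symbol) defined. Accept strings end in {1}, Reject strings end in {0}; accept={1}.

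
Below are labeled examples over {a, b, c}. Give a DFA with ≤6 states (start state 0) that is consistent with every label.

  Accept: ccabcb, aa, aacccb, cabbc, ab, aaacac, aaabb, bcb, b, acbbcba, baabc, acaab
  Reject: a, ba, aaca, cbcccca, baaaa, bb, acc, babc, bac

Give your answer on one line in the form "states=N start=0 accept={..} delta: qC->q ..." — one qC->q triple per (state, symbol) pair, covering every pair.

Fold the examples into a partial DFA from state 0: repeatedly fix the first undefined (state, symbol) met by the shortest-then-alphabetical prefix, trying targets in increasing order and rejecting any under which an Accept and a Reject string meet in one state with the same remainder; add a state when all current targets are rejected. Accepting states are where Accept strings end.
a: 0a undefined. 0a->0: no, aa/a meet in 0. Open state 1: 0a->1.
b: 0b undefined. 0b->0: no, b/bb meet in 0. 0b->1: no, aa/ba meet in 1 with "a" left. Open state 2: 0b->2.
c: 0c undefined. 0c->0: ok.
aa: 1a undefined. 1a->0: ok.
ab: 1b undefined. 1b->0: ok.
ac: 1c undefined. 1c->0: no, aa/acc meet in 0. 1c->1: ok.
ba: 2a undefined. 2a->0: no, aa/ba meet in 0. 2a->1: no, aa/baaaa meet in 0. 2a->2: no, ccabcb/ba meet in 2. Open state 3: 2a->3.
bb: 2b undefined. 2b->0: no, aa/bb meet in 0. 2b->1: ok.
bc: 2c undefined. 2c->0: no, acbbcba/ba meet in 3. 2c->1: no, aa/cbcccca meet in 0. 2c->2: no, bcb/a meet in 1. 2c->3: no, cabbc/ba meet in 3. Open state 4: 2c->4.
baa: 3a undefined. 3a->0: no, aa/baaaa meet in 0. 3a->1: ok.
bab: 3b undefined. 3b->0: no, aa/babc meet in 0. 3b->1: ok.
bac: 3c undefined. 3c->0: no, aa/bac meet in 0. 3c->1: ok.
bcb: 4b undefined. 4b->0: no, acbbcba/a meet in 1. 4b->1: no, bcb/a meet in 1. 4b->2: no, acbbcba/ba meet in 3. 4b->3: no, bcb/ba meet in 3. 4b->4: ok.
cbcc: 4c undefined. 4c->0: ok.
acbbcba: 4a undefined. 4a->0: ok.
All examples now run through 5 states with every (state, symbol) defined. Accept strings end in {0,2,4}, Reject strings end in {1,3}; accept={0,2,4}.

states=5 start=0 accept={0,2,4} delta: 0a->1 0b->2 0c->0 1a->0 1b->0 1c->1 2a->3 2b->1 2c->4 3a->1 3b->1 3c->1 4a->0 4b->4 4c->0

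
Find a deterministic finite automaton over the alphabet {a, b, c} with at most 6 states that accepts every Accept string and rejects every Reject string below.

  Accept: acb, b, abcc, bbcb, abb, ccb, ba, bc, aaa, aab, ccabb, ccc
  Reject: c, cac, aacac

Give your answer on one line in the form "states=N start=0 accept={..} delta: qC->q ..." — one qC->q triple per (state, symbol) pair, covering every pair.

states=3 start=0 accept={0,1} delta: 0a->0 0b->1 0c->2 1a->0 1b->0 1c->1 2a->0 2b->0 2c->1

State merging on the prefix tree: take the shortest (then alphabetical) example prefix whose next move is undefined and point that move at state 0, else 1, else 2, ...; a target is out if some Accept/Reject pair would then sit in one state with the same input left (inseparable). If every existing state is out, open a new one.
a: 0a undefined. 0a->0: ok.
b: 0b undefined. 0b->0: no, bc/c meet in 0 with "c" left. Open state 1: 0b->1.
c: 0c undefined. 0c->0: no, aaa/c meet in 0. 0c->1: no, b/c meet in 1. Open state 2: 0c->2.
ba: 1a undefined. 1a->0: ok.
bb: 1b undefined. 1b->0: ok.
bc: 1c undefined. 1c->0: no, abcc/c meet in 2. 1c->1: ok.
ca: 2a undefined. 2a->0: ok.
cc: 2c undefined. 2c->0: no, ccc/c meet in 2. 2c->1: ok.
acb: 2b undefined. 2b->0: ok.
All examples now run through 3 states with every (state, symbol) defined. Accept strings end in {0,1}, Reject strings end in {2}; accept={0,1}.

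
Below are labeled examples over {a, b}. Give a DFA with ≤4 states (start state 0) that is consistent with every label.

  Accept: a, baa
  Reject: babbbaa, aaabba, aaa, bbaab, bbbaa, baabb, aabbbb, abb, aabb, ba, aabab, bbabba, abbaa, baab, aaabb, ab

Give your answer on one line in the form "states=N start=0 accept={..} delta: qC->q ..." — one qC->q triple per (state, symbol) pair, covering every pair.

states=4 start=0 accept={1} delta: 0a->1 0b->2 1a->2 1b->2 2a->0 2b->3 3a->2 3b->3

Fold the examples into a partial DFA from state 0: repeatedly fix the first undefined (state, symbol) met by the shortest-then-alphabetical prefix, trying targets in increasing order and rejecting any under which an Accept and a Reject string meet in one state with the same remainder; add a state when all current targets are rejected. Accepting states are where Accept strings end.
a: 0a undefined. 0a->0: no, a/aaa meet in 0. Open state 1: 0a->1.
b: 0b undefined. 0b->0: no, a/ba meet in 1. 0b->1: no, baa/aaa meet in 1 with "aa" left. Open state 2: 0b->2.
aa: 1a undefined. 1a->0: no, a/aaa meet in 1. 1a->1: no, a/aaa meet in 1. 1a->2: ok.
ab: 1b undefined. 1b->0: no, baa/abbaa meet in 2 with "aa" left. 1b->1: no, a/abb meet in 1. 1b->2: ok.
ba: 2a undefined. 2a->0: ok.
bb: 2b undefined. 2b->0: no, a/babbbaa meet in 1. 2b->1: no, a/babbbaa meet in 1. 2b->2: no, a/babbbaa meet in 1. Open state 3: 2b->3.
bba: 3a undefined. 3a->0: no, a/abbaa meet in 1. 3a->1: no, a/aaabba meet in 1. 3a->2: ok.
bbb: 3b undefined. 3b->0: no, a/bbabba meet in 1. 3b->1: no, a/aabb meet in 1. 3b->2: no, a/babbbaa meet in 1. 3b->3: ok.
All examples now run through 4 states with every (state, symbol) defined. Accept strings end in {1}, Reject strings end in {0,2,3}; accept={1}.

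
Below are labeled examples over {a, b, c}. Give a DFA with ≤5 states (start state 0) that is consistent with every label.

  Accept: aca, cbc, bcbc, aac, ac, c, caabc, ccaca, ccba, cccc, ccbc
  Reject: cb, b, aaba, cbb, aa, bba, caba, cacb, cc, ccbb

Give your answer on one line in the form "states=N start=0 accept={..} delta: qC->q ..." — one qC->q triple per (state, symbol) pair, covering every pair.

State merging on the prefix tree: take the shortest (then alphabetical) example prefix whose next move is undefined and point that move at state 0, else 1, else 2, ...; a target is out if some Accept/Reject pair would then sit in one state with the same input left (inseparable). If every existing state is out, open a new one.
a: 0a undefined. 0a->0: ok.
b: 0b undefined. 0b->0: ok.
c: 0c undefined. 0c->0: no, aca/cb meet in 0. Open state 1: 0c->1.
ca: 1a undefined. 1a->0: no, aca/b meet in 0. 1a->1: ok.
cb: 1b undefined. 1b->0: ok.
cc: 1c undefined. 1c->0: no, ccba/cb meet in 0. 1c->1: no, aca/cc meet in 1. Open state 2: 1c->2.
cca: 2a undefined. 2a->0: ok.
ccb: 2b undefined. 2b->0: no, ccba/cb meet in 0. 2b->1: no, aca/cacb meet in 1. 2b->2: no, ccba/cb meet in 0. Open state 3: 2b->3.
ccc: 2c undefined. 2c->0: ok.
ccba: 3a undefined. 3a->0: no, ccba/cb meet in 0. 3a->1: ok.
ccbb: 3b undefined. 3b->0: ok.
ccbc: 3c undefined. 3c->0: no, ccbc/cb meet in 0. 3c->1: ok.
All examples now run through 4 states with every (state, symbol) defined. Accept strings end in {1}, Reject strings end in {0,2,3}; accept={1}.

states=4 start=0 accept={1} delta: 0a->0 0b->0 0c->1 1a->1 1b->0 1c->2 2a->0 2b->3 2c->0 3a->1 3b->0 3c->1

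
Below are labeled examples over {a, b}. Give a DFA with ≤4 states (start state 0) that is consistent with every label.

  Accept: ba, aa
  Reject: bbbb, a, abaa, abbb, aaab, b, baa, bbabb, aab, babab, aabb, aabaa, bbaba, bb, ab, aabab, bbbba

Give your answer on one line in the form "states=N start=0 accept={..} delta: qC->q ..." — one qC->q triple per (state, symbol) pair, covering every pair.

Fold the examples into a partial DFA from state 0: repeatedly fix the first undefined (state, symbol) met by the shortest-then-alphabetical prefix, trying targets in increasing order and rejecting any under which an Accept and a Reject string meet in one state with the same remainder; add a state when all current targets are rejected. Accepting states are where Accept strings end.
a: 0a undefined. 0a->0: no, aa/a meet in 0. Open state 1: 0a->1.
b: 0b undefined. 0b->0: no, ba/a meet in 1. 0b->1: ok.
aa: 1a undefined. 1a->0: ok.
ab: 1b undefined. 1b->0: no, ba/bbbb meet in 0. 1b->1: no, ba/bbaba meet in 0. Open state 2: 1b->2.
aba: 2a undefined. 2a->0: no, ba/bbaba meet in 0. 2a->1: no, ba/abaa meet in 0. 2a->2: ok.
abb: 2b undefined. 2b->0: no, ba/bbbba meet in 0. 2b->1: no, ba/bbaba meet in 0. 2b->2: ok.
All examples now run through 3 states with every (state, symbol) defined. Accept strings end in {0}, Reject strings end in {1,2}; accept={0}.

states=3 start=0 accept={0} delta: 0a->1 0b->1 1a->0 1b->2 2a->2 2b->2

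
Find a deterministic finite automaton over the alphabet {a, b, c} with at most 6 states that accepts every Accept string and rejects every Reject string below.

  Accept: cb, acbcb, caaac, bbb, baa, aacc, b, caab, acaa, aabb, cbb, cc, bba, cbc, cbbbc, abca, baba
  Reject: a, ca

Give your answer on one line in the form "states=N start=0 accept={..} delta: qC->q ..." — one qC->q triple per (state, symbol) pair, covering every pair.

Grow the machine one transition at a time. Run the examples from 0; the earliest place one falls off (shortest prefix, ties alphabetical) gets sent to the lowest-numbered state that keeps every Accept/Reject pair distinguishable — a pair clashes when both reach the same state with identical unread suffix — and to a fresh state only if none does.
a: 0a undefined. 0a->0: ok.
b: 0b undefined. 0b->0: no, bbb/a meet in 0. Open state 1: 0b->1.
c: 0c undefined. 0c->0: no, caaac/a meet in 0. 0c->1: ok.
ba: 1a undefined. 1a->0: no, baa/a meet in 0. 1a->1: no, baa/ca meet in 1. Open state 2: 1a->2.
bb: 1b undefined. 1b->0: no, cb/a meet in 0. 1b->1: no, bba/ca meet in 2. 1b->2: no, cb/ca meet in 2. Open state 3: 1b->3.
cc: 1c undefined. 1c->0: no, aacc/a meet in 0. 1c->1: no, abca/ca meet in 2. 1c->2: no, aacc/ca meet in 2. 1c->3: ok.
baa: 2a undefined. 2a->0: no, baa/a meet in 0. 2a->1: ok.
bab: 2b undefined. 2b->0: no, baba/a meet in 0. 2b->1: no, baba/ca meet in 2. 2b->2: ok.
bba: 3a undefined. 3a->0: no, bba/a meet in 0. 3a->1: ok.
bbb: 3b undefined. 3b->0: no, bbb/a meet in 0. 3b->1: ok.
cbc: 3c undefined. 3c->0: no, cbc/a meet in 0. 3c->1: ok.
caaac: 2c undefined. 2c->0: no, caaac/a meet in 0. 2c->1: ok.
All examples now run through 4 states with every (state, symbol) defined. Accept strings end in {1,3}, Reject strings end in {0,2}; accept={1,3}.

states=4 start=0 accept={1,3} delta: 0a->0 0b->1 0c->1 1a->2 1b->3 1c->3 2a->1 2b->2 2c->1 3a->1 3b->1 3c->1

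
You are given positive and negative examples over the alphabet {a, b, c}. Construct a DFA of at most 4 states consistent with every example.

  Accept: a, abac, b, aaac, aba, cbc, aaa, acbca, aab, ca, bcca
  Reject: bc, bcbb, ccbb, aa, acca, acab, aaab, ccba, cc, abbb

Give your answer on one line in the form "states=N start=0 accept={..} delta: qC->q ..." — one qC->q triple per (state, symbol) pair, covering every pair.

Fold the examples into a partial DFA from state 0: repeatedly fix the first undefined (state, symbol) met by the shortest-then-alphabetical prefix, trying targets in increasing order and rejecting any under which an Accept and a Reject string meet in one state with the same remainder; add a state when all current targets are rejected. Accepting states are where Accept strings end.
a: 0a undefined. 0a->0: no, a/aa meet in 0. Open state 1: 0a->1.
b: 0b undefined. 0b->0: ok.
c: 0c undefined. 0c->0: no, a/ccba meet in 1. 0c->1: no, a/bc meet in 1. Open state 2: 0c->2.
aa: 1a undefined. 1a->0: no, b/aa meet in 0. 1a->1: no, a/aa meet in 1. 1a->2: ok.
ab: 1b undefined. 1b->0: no, b/abbb meet in 0. 1b->1: no, a/abbb meet in 1. 1b->2: ok.
ac: 1c undefined. 1c->0: no, aba/acca meet in 2 with "a" left. 1c->1: no, aab/acab meet in 2 with "b" left. 1c->2: no, bcca/acca meet in 2 with "ca" left. Open state 3: 1c->3.
ca: 2a undefined. 2a->0: no, abac/bc meet in 2. 2a->1: ok.
cb: 2b undefined. 2b->0: no, b/bcbb meet in 0. 2b->1: ok.
cc: 2c undefined. 2c->0: no, a/ccba meet in 1. 2c->1: no, a/ccbb meet in 1. 2c->2: ok.
aca: 3a undefined. 3a->0: no, b/acab meet in 0. 3a->1: ok.
acb: 3b undefined. 3b->0: ok.
acc: 3c undefined. 3c->0: no, a/acca meet in 1. 3c->1: ok.
All examples now run through 4 states with every (state, symbol) defined. Accept strings end in {0,1,3}, Reject strings end in {2}; accept={0,1,3}.

states=4 start=0 accept={0,1,3} delta: 0a->1 0b->0 0c->2 1a->2 1b->2 1c->3 2a->1 2b->1 2c->2 3a->1 3b->0 3c->1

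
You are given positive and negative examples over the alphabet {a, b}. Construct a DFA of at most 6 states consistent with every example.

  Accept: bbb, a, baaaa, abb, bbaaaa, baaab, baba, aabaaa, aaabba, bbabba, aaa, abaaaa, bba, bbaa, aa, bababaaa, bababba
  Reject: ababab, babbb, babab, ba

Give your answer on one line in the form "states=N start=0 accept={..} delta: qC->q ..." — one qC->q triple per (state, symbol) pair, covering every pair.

states=5 start=0 accept={0,1,3} delta: 0a->0 0b->1 1a->2 1b->0 2a->0 2b->3 3a->3 3b->4 4a->0 4b->2

Fold the examples into a partial DFA from state 0: repeatedly fix the first undefined (state, symbol) met by the shortest-then-alphabetical prefix, trying targets in increasing order and rejecting any under which an Accept and a Reject string meet in one state with the same remainder; add a state when all current targets are rejected. Accepting states are where Accept strings end.
a: 0a undefined. 0a->0: ok.
b: 0b undefined. 0b->0: no, bbb/ababab meet in 0. Open state 1: 0b->1.
ba: 1a undefined. 1a->0: no, bbb/babbb meet in 1 with "bb" left. 1a->1: no, baaaa/ba meet in 1. Open state 2: 1a->2.
bb: 1b undefined. 1b->0: ok.
baa: 2a undefined. 2a->0: ok.
bab: 2b undefined. 2b->0: no, bbb/ababab meet in 1. 2b->1: no, bbb/ababab meet in 1. 2b->2: no, bbb/ababab meet in 1. Open state 3: 2b->3.
baba: 3a undefined. 3a->0: no, bbb/ababab meet in 1. 3a->1: no, a/ababab meet in 0. 3a->2: no, baba/ba meet in 2. 3a->3: ok.
babb: 3b undefined. 3b->0: no, bbb/babbb meet in 1. 3b->1: no, bbb/ababab meet in 1. 3b->2: no, baba/babbb meet in 3. 3b->3: no, baba/ababab meet in 3. Open state 4: 3b->4.
babbb: 4b undefined. 4b->0: no, a/babbb meet in 0. 4b->1: no, bbb/babbb meet in 1. 4b->2: ok.
bababa: 4a undefined. 4a->0: ok.
All examples now run through 5 states with every (state, symbol) defined. Accept strings end in {0,1,3}, Reject strings end in {2,4}; accept={0,1,3}.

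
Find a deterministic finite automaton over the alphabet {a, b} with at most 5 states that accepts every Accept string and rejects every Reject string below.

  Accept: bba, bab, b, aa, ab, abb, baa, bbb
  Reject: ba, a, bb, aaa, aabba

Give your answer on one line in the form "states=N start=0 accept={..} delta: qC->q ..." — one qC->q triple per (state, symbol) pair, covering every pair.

State merging on the prefix tree: take the shortest (then alphabetical) example prefix whose next move is undefined and point that move at state 0, else 1, else 2, ...; a target is out if some Accept/Reject pair would then sit in one state with the same input left (inseparable). If every existing state is out, open a new one.
a: 0a undefined. 0a->0: no, bba/aabba meet in 0 with "bba" left. Open state 1: 0a->1.
b: 0b undefined. 0b->0: no, bba/ba meet in 1. 0b->1: no, b/a meet in 1. Open state 2: 0b->2.
aa: 1a undefined. 1a->0: no, bba/aabba meet in 2 with "ba" left. 1a->1: no, aa/a meet in 1. 1a->2: ok.
ab: 1b undefined. 1b->0: ok.
ba: 2a undefined. 2a->0: no, ab/ba meet in 0. 2a->1: ok.
bb: 2b undefined. 2b->0: no, bba/ba meet in 1. 2b->1: ok.
All examples now run through 3 states with every (state, symbol) defined. Accept strings end in {0,2}, Reject strings end in {1}; accept={0,2}.

states=3 start=0 accept={0,2} delta: 0a->1 0b->2 1a->2 1b->0 2a->1 2b->1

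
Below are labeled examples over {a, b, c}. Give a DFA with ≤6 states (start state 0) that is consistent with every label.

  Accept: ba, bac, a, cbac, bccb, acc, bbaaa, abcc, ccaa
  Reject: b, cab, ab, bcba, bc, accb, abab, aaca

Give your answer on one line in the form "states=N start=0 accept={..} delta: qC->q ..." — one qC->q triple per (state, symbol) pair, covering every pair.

states=4 start=0 accept={0,2} delta: 0a->0 0b->1 0c->2 1a->0 1b->0 1c->3 2a->3 2b->0 2c->0 3a->1 3b->3 3c->2

State merging on the prefix tree: take the shortest (then alphabetical) example prefix whose next move is undefined and point that move at state 0, else 1, else 2, ...; a target is out if some Accept/Reject pair would then sit in one state with the same input left (inseparable). If every existing state is out, open a new one.
a: 0a undefined. 0a->0: ok.
b: 0b undefined. 0b->0: no, ba/b meet in 0. Open state 1: 0b->1.
c: 0c undefined. 0c->0: no, a/aaca meet in 0. 0c->1: no, ba/aaca meet in 1 with "a" left. Open state 2: 0c->2.
ba: 1a undefined. 1a->0: ok.
bb: 1b undefined. 1b->0: ok.
bc: 1c undefined. 1c->0: no, ba/bcba meet in 0. 1c->1: no, ba/bcba meet in 0. 1c->2: no, bac/bc meet in 2. Open state 3: 1c->3.
ca: 2a undefined. 2a->0: no, ba/aaca meet in 0. 2a->1: no, ba/cab meet in 0. 2a->2: no, bac/aaca meet in 2. 2a->3: ok.
cb: 2b undefined. 2b->0: ok.
cc: 2c undefined. 2c->0: ok.
bcb: 3b undefined. 3b->0: no, ba/cab meet in 0. 3b->1: no, ba/bcba meet in 0. 3b->2: no, bac/cab meet in 2. 3b->3: ok.
bcc: 3c undefined. 3c->0: no, bccb/b meet in 1. 3c->1: no, abcc/b meet in 1. 3c->2: ok.
bcba: 3a undefined. 3a->0: no, ba/bcba meet in 0. 3a->1: ok.
All examples now run through 4 states with every (state, symbol) defined. Accept strings end in {0,2}, Reject strings end in {1,3}; accept={0,2}.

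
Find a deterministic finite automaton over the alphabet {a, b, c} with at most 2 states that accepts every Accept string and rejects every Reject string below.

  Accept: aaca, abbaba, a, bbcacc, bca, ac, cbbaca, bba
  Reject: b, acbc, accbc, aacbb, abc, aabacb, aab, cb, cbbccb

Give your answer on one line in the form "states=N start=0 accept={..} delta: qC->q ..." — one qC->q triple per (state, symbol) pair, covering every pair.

Grow the machine one transition at a time. Run the examples from 0; the earliest place one falls off (shortest prefix, ties alphabetical) gets sent to the lowest-numbered state that keeps every Accept/Reject pair distinguishable — a pair clashes when both reach the same state with identical unread suffix — and to a fresh state only if none does.
a: 0a undefined. 0a->0: ok.
b: 0b undefined. 0b->0: no, abbaba/b meet in 0. Open state 1: 0b->1.
c: 0c undefined. 0c->0: ok.
bb: 1b undefined. 1b->0: no, aaca/aacbb meet in 0. 1b->1: ok.
bc: 1c undefined. 1c->0: no, aaca/acbc meet in 0. 1c->1: ok.
bba: 1a undefined. 1a->0: ok.
All examples now run through 2 states with every (state, symbol) defined. Accept strings end in {0}, Reject strings end in {1}; accept={0}.

states=2 start=0 accept={0} delta: 0a->0 0b->1 0c->0 1a->0 1b->1 1c->1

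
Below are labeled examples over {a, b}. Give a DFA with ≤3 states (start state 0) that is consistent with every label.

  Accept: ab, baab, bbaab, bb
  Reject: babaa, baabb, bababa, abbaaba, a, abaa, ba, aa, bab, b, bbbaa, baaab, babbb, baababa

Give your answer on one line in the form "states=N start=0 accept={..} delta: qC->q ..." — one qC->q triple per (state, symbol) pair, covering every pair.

Grow the machine one transition at a time. Run the examples from 0; the earliest place one falls off (shortest prefix, ties alphabetical) gets sent to the lowest-numbered state that keeps every Accept/Reject pair distinguishable — a pair clashes when both reach the same state with identical unread suffix — and to a fresh state only if none does.
a: 0a undefined. 0a->0: no, ab/b meet in 0 with "b" left. Open state 1: 0a->1.
b: 0b undefined. 0b->0: no, ab/bab meet in 1 with "b" left. 0b->1: ok.
aa: 1a undefined. 1a->0: ok.
ab: 1b undefined. 1b->0: no, ab/bababa meet in 0. 1b->1: no, ab/babaa meet in 1. Open state 2: 1b->2.
aba: 2a undefined. 2a->0: ok.
abb: 2b undefined. 2b->0: ok.
All examples now run through 3 states with every (state, symbol) defined. Accept strings end in {2}, Reject strings end in {0,1}; accept={2}.

states=3 start=0 accept={2} delta: 0a->1 0b->1 1a->0 1b->2 2a->0 2b->0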